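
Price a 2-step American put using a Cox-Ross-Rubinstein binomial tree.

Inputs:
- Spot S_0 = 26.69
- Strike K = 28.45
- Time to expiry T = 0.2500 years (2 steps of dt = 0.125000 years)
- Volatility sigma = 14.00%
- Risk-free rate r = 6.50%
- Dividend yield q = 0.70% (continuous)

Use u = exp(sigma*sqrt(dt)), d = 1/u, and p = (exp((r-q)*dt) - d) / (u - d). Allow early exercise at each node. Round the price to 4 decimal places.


dt = T/N = 0.125000
u = exp(sigma*sqrt(dt)) = 1.050743; d = 1/u = 0.951708
p = (exp((r-q)*dt) - d) / (u - d) = 0.561100
Discount per step: exp(-r*dt) = 0.991908
Stock lattice S(k, i) with i counting down-moves:
  k=0: S(0,0) = 26.6900
  k=1: S(1,0) = 28.0443; S(1,1) = 25.4011
  k=2: S(2,0) = 29.4674; S(2,1) = 26.6900; S(2,2) = 24.1744
Terminal payoffs V(N, i) = max(K - S_T, 0):
  V(2,0) = 0.000000; V(2,1) = 1.760000; V(2,2) = 4.275605
Backward induction: V(k, i) = exp(-r*dt) * [p * V(k+1, i) + (1-p) * V(k+1, i+1)]; then take max(V_cont, immediate exercise) for American.
  V(1,0) = exp(-r*dt) * [p*0.000000 + (1-p)*1.760000] = 0.766213; exercise = 0.405671; V(1,0) = max -> 0.766213
  V(1,1) = exp(-r*dt) * [p*1.760000 + (1-p)*4.275605] = 2.840922; exercise = 3.048925; V(1,1) = max -> 3.048925
  V(0,0) = exp(-r*dt) * [p*0.766213 + (1-p)*3.048925] = 1.753787; exercise = 1.760000; V(0,0) = max -> 1.760000

Answer: Price = V(0,0) = 1.7600


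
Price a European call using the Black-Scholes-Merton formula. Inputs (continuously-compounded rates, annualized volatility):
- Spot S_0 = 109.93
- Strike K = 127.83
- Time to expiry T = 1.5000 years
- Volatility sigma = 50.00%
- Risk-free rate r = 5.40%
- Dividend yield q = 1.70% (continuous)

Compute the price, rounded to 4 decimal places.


Answer: Price = 22.0222

Derivation:
d1 = (ln(S/K) + (r - q + 0.5*sigma^2) * T) / (sigma * sqrt(T)) = 0.15046814
d2 = d1 - sigma * sqrt(T) = -0.46190429
exp(-rT) = 0.92219369; exp(-qT) = 0.97482238
C = S_0 * exp(-qT) * N(d1) - K * exp(-rT) * N(d2)
N(d1) = 0.55980236; N(d2) = 0.32207498
C = 109.9300 * 0.97482238 * 0.55980236 - 127.8300 * 0.92219369 * 0.32207498 = 22.0222


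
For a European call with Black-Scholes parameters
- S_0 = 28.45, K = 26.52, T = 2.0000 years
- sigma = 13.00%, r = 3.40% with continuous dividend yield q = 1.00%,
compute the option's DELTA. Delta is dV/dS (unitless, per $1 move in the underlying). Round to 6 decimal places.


d1 = 0.7351136232; d2 = 0.5512658601
phi(d1) = 0.3044846655; exp(-qT) = 0.9801986733; exp(-rT) = 0.9342604736
N(d1) = 0.7688648509
Delta = exp(-qT) * N(d1) = 0.9801986733 * 0.7688648509 = 0.753640

Answer: Delta = 0.753640


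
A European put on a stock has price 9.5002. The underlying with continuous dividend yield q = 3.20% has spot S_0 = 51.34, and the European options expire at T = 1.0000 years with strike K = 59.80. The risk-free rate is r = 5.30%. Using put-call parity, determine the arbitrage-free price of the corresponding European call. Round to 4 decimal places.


Put-call parity: C - P = S_0 * exp(-qT) - K * exp(-rT).
S_0 * exp(-qT) = 51.3400 * 0.96850658 = 49.72312792
K * exp(-rT) = 59.8000 * 0.94838001 = 56.71312475
C = P + S*exp(-qT) - K*exp(-rT)
C = 9.5002 + 49.72312792 - 56.71312475 = 2.5102

Answer: Call price = 2.5102


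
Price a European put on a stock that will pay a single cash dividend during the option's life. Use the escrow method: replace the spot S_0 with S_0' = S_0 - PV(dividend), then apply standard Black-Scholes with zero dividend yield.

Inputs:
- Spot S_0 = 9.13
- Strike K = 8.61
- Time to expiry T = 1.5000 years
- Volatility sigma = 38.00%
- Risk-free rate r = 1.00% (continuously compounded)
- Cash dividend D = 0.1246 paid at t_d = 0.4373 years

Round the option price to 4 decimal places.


Answer: Price = 1.3600

Derivation:
PV(D) = D * exp(-r * t_d) = 0.1246 * 0.99563655 = 0.12405631
S_0' = S_0 - PV(D) = 9.1300 - 0.12405631 = 9.00594369
d1 = (ln(S_0'/K) + (r + sigma^2/2)*T) / (sigma*sqrt(T)) = 0.36153706
d2 = d1 - sigma*sqrt(T) = -0.10386599
exp(-rT) = 0.98511194
N(-d1) = 0.35884900; N(-d2) = 0.54136215
P = K * exp(-rT) * N(-d2) - S_0' * N(-d1) = 8.6100 * 0.98511194 * 0.54136215 - 9.00594369 * 0.35884900 = 1.3600


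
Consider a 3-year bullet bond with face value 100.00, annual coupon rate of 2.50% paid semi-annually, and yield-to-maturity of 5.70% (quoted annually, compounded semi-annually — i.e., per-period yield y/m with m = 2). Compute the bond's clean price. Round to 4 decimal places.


Answer: Price = 91.2892

Derivation:
Coupon per period c = face * coupon_rate / m = 1.250000
Periods per year m = 2; per-period yield y/m = 0.028500
Number of cashflows N = 6
Cashflows (t years, CF_t, discount factor 1/(1+y/m)^(m*t), PV):
  t = 0.5000: CF_t = 1.250000, DF = 0.972290, PV = 1.215362
  t = 1.0000: CF_t = 1.250000, DF = 0.945347, PV = 1.181684
  t = 1.5000: CF_t = 1.250000, DF = 0.919152, PV = 1.148939
  t = 2.0000: CF_t = 1.250000, DF = 0.893682, PV = 1.117102
  t = 2.5000: CF_t = 1.250000, DF = 0.868917, PV = 1.086147
  t = 3.0000: CF_t = 101.250000, DF = 0.844840, PV = 85.540002
Price P = sum_t PV_t = 91.289237


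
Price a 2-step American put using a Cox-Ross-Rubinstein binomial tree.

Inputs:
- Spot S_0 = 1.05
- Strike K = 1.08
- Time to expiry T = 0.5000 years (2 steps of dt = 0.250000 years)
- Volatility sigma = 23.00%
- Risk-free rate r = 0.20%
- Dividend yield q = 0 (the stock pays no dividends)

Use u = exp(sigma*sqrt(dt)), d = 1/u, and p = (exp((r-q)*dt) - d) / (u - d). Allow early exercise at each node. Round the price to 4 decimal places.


dt = T/N = 0.250000
u = exp(sigma*sqrt(dt)) = 1.121873; d = 1/u = 0.891366
p = (exp((r-q)*dt) - d) / (u - d) = 0.473451
Discount per step: exp(-r*dt) = 0.999500
Stock lattice S(k, i) with i counting down-moves:
  k=0: S(0,0) = 1.0500
  k=1: S(1,0) = 1.1780; S(1,1) = 0.9359
  k=2: S(2,0) = 1.3215; S(2,1) = 1.0500; S(2,2) = 0.8343
Terminal payoffs V(N, i) = max(K - S_T, 0):
  V(2,0) = 0.000000; V(2,1) = 0.030000; V(2,2) = 0.245740
Backward induction: V(k, i) = exp(-r*dt) * [p * V(k+1, i) + (1-p) * V(k+1, i+1)]; then take max(V_cont, immediate exercise) for American.
  V(1,0) = exp(-r*dt) * [p*0.000000 + (1-p)*0.030000] = 0.015789; exercise = 0.000000; V(1,0) = max -> 0.015789
  V(1,1) = exp(-r*dt) * [p*0.030000 + (1-p)*0.245740] = 0.143526; exercise = 0.144066; V(1,1) = max -> 0.144066
  V(0,0) = exp(-r*dt) * [p*0.015789 + (1-p)*0.144066] = 0.083291; exercise = 0.030000; V(0,0) = max -> 0.083291

Answer: Price = V(0,0) = 0.0833


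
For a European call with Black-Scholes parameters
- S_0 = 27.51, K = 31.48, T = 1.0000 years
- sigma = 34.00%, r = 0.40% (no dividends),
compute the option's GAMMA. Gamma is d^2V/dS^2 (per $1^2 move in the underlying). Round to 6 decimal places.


Answer: Gamma = 0.041680

Derivation:
d1 = -0.2147142606; d2 = -0.5547142606
phi(d1) = 0.3898513992; exp(-qT) = 1.0000000000; exp(-rT) = 0.9960079893
Gamma = exp(-qT) * phi(d1) / (S * sigma * sqrt(T)) = 1.0000000000 * 0.3898513992 / (27.5100 * 0.3400 * 1.0000000000) = 0.041680


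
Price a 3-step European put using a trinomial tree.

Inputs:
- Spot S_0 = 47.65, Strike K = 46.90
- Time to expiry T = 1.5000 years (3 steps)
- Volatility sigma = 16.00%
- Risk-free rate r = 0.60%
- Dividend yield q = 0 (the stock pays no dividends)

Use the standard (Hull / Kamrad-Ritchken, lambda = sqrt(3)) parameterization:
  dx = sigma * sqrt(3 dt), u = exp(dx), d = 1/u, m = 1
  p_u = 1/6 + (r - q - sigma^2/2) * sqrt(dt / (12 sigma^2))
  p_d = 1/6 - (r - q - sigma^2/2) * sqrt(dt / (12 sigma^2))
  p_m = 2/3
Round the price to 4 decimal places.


Answer: Price = V(0,0) = 2.9075

Derivation:
dt = T/N = 0.500000; dx = sigma*sqrt(3*dt) = 0.195959
u = exp(dx) = 1.216477; d = 1/u = 0.822046
p_u = 0.157991, p_m = 0.666667, p_d = 0.175342
Discount per step: exp(-r*dt) = 0.997004
Stock lattice S(k, j) with j the centered position index:
  k=0: S(0,+0) = 47.6500
  k=1: S(1,-1) = 39.1705; S(1,+0) = 47.6500; S(1,+1) = 57.9651
  k=2: S(2,-2) = 32.1999; S(2,-1) = 39.1705; S(2,+0) = 47.6500; S(2,+1) = 57.9651; S(2,+2) = 70.5133
  k=3: S(3,-3) = 26.4698; S(3,-2) = 32.1999; S(3,-1) = 39.1705; S(3,+0) = 47.6500; S(3,+1) = 57.9651; S(3,+2) = 70.5133; S(3,+3) = 85.7778
Terminal payoffs V(N, j) = max(K - S_T, 0):
  V(3,-3) = 20.430183; V(3,-2) = 14.700070; V(3,-1) = 7.729518; V(3,+0) = 0.000000; V(3,+1) = 0.000000; V(3,+2) = 0.000000; V(3,+3) = 0.000000
Backward induction: V(k, j) = exp(-r*dt) * [p_u * V(k+1, j+1) + p_m * V(k+1, j) + p_d * V(k+1, j-1)]
  V(2,-2) = exp(-r*dt) * [p_u*7.729518 + p_m*14.700070 + p_d*20.430183] = 14.559767
  V(2,-1) = exp(-r*dt) * [p_u*0.000000 + p_m*7.729518 + p_d*14.700070] = 7.707394
  V(2,+0) = exp(-r*dt) * [p_u*0.000000 + p_m*0.000000 + p_d*7.729518] = 1.351249
  V(2,+1) = exp(-r*dt) * [p_u*0.000000 + p_m*0.000000 + p_d*0.000000] = 0.000000
  V(2,+2) = exp(-r*dt) * [p_u*0.000000 + p_m*0.000000 + p_d*0.000000] = 0.000000
  V(1,-1) = exp(-r*dt) * [p_u*1.351249 + p_m*7.707394 + p_d*14.559767] = 7.881008
  V(1,+0) = exp(-r*dt) * [p_u*0.000000 + p_m*1.351249 + p_d*7.707394] = 2.245515
  V(1,+1) = exp(-r*dt) * [p_u*0.000000 + p_m*0.000000 + p_d*1.351249] = 0.236221
  V(0,+0) = exp(-r*dt) * [p_u*0.236221 + p_m*2.245515 + p_d*7.881008] = 2.907467


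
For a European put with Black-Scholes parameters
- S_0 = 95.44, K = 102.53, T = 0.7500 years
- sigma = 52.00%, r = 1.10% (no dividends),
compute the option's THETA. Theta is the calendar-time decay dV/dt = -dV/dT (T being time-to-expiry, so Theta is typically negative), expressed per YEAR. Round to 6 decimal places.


d1 = 0.0843649508; d2 = -0.3659682592
phi(d1) = 0.3975250788; exp(-qT) = 1.0000000000; exp(-rT) = 0.9917839379
Theta = -S*exp(-qT)*phi(d1)*sigma/(2*sqrt(T)) + r*K*exp(-rT)*N(-d2) - q*S*exp(-qT)*N(-d1)
N(-d1) = 0.4663831366; N(-d2) = 0.6428056197; sqrt(T) = 0.8660254038
Term 1 = -95.4400 * 1.0000000000 * 0.3975250788 * 0.5200 / (2 * 0.8660254038) = -11.3903660009
Term 2 = 0.0110 * 102.5300 * 0.9917839379 * 0.6428056197 = 0.7190190186
Term 3 = 0 (no dividend yield, q = 0)
Theta = -11.3903660009 + (0.7190190186) + (0.0000000000) = -10.671347

Answer: Theta = -10.671347


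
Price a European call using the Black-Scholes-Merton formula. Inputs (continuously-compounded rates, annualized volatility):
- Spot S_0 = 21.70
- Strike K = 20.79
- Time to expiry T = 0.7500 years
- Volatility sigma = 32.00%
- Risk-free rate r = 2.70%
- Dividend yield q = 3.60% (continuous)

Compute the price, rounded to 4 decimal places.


d1 = (ln(S/K) + (r - q + 0.5*sigma^2) * T) / (sigma * sqrt(T)) = 0.26879321
d2 = d1 - sigma * sqrt(T) = -0.00833492
exp(-rT) = 0.97995365; exp(-qT) = 0.97336124
C = S_0 * exp(-qT) * N(d1) - K * exp(-rT) * N(d2)
N(d1) = 0.60595559; N(d2) = 0.49667489
C = 21.7000 * 0.97336124 * 0.60595559 - 20.7900 * 0.97995365 * 0.49667489 = 2.6801

Answer: Price = 2.6801


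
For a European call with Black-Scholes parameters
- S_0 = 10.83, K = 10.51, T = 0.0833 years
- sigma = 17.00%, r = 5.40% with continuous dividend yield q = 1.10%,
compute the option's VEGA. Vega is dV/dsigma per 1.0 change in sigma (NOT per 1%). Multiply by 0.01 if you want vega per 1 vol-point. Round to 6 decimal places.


Answer: Vega = 0.969084

Derivation:
d1 = 0.7088248577; d2 = 0.6597599007
phi(d1) = 0.3103188776; exp(-qT) = 0.9990841197; exp(-rT) = 0.9955119017
Vega = S * exp(-qT) * phi(d1) * sqrt(T) = 10.8300 * 0.9990841197 * 0.3103188776 * 0.2886173938 = 0.969084


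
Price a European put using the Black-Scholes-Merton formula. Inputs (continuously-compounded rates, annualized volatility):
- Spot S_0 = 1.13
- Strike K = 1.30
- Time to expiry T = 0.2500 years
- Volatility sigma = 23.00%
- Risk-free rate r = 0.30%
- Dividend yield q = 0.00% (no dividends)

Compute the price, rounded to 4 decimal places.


Answer: Price = 0.1766

Derivation:
d1 = (ln(S/K) + (r - q + 0.5*sigma^2) * T) / (sigma * sqrt(T)) = -1.15464462
d2 = d1 - sigma * sqrt(T) = -1.26964462
exp(-rT) = 0.99925028; exp(-qT) = 1.00000000
P = K * exp(-rT) * N(-d2) - S_0 * exp(-qT) * N(-d1)
N(-d1) = 0.87588201; N(-d2) = 0.89789438
P = 1.3000 * 0.99925028 * 0.89789438 - 1.1300 * 1.00000000 * 0.87588201 = 0.1766


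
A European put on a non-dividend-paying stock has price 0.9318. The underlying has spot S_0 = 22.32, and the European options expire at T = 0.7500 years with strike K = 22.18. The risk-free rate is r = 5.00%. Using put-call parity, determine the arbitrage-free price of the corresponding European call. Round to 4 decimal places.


Put-call parity: C - P = S_0 * exp(-qT) - K * exp(-rT).
S_0 * exp(-qT) = 22.3200 * 1.00000000 = 22.32000000
K * exp(-rT) = 22.1800 * 0.96319442 = 21.36365219
C = P + S*exp(-qT) - K*exp(-rT)
C = 0.9318 + 22.32000000 - 21.36365219 = 1.8881

Answer: Call price = 1.8881


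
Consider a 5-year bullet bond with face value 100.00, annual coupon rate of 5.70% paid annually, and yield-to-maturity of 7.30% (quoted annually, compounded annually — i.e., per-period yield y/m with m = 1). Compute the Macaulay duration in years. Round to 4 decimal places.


Coupon per period c = face * coupon_rate / m = 5.700000
Periods per year m = 1; per-period yield y/m = 0.073000
Number of cashflows N = 5
Cashflows (t years, CF_t, discount factor 1/(1+y/m)^(m*t), PV):
  t = 1.0000: CF_t = 5.700000, DF = 0.931966, PV = 5.312209
  t = 2.0000: CF_t = 5.700000, DF = 0.868561, PV = 4.950800
  t = 3.0000: CF_t = 5.700000, DF = 0.809470, PV = 4.613980
  t = 4.0000: CF_t = 5.700000, DF = 0.754399, PV = 4.300074
  t = 5.0000: CF_t = 105.700000, DF = 0.703075, PV = 74.314982
Price P = sum_t PV_t = 93.492045
Macaulay numerator sum_t t * PV_t:
  t * PV_t at t = 1.0000: 5.312209
  t * PV_t at t = 2.0000: 9.901601
  t * PV_t at t = 3.0000: 13.841939
  t * PV_t at t = 4.0000: 17.200298
  t * PV_t at t = 5.0000: 371.574910
Macaulay duration D = (sum_t t * PV_t) / P = 417.830957 / 93.492045 = 4.469161

Answer: Macaulay duration = 4.4692 years


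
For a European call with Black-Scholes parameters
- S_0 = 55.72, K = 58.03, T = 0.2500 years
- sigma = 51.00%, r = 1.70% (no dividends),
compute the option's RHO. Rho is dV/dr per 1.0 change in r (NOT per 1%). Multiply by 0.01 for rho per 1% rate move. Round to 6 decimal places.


d1 = -0.0151312521; d2 = -0.2701312521
phi(d1) = 0.3988966131; exp(-qT) = 1.0000000000; exp(-rT) = 0.9957590185
N(d2) = 0.3935296399
Rho = K*T*exp(-rT)*N(d2) = 58.0300 * 0.2500 * 0.9957590185 * 0.3935296399 = 5.684919

Answer: Rho = 5.684919


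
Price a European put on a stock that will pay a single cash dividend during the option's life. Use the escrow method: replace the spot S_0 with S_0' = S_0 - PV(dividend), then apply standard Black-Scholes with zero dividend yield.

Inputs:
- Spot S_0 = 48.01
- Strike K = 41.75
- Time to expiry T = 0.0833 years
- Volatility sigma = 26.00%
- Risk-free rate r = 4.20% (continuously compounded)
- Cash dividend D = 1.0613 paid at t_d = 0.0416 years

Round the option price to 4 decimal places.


PV(D) = D * exp(-r * t_d) = 1.0613 * 0.99825433 = 1.05944732
S_0' = S_0 - PV(D) = 48.0100 - 1.05944732 = 46.95055268
d1 = (ln(S_0'/K) + (r + sigma^2/2)*T) / (sigma*sqrt(T)) = 1.64857149
d2 = d1 - sigma*sqrt(T) = 1.57353097
exp(-rT) = 0.99650751
N(-d1) = 0.04961773; N(-d2) = 0.05779796
P = K * exp(-rT) * N(-d2) - S_0' * N(-d1) = 41.7500 * 0.99650751 * 0.05779796 - 46.95055268 * 0.04961773 = 0.0751

Answer: Price = 0.0751


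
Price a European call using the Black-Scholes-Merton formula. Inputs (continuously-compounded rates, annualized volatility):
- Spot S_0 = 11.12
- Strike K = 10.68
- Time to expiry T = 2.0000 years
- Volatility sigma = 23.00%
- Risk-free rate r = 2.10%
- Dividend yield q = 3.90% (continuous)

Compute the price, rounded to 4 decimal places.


Answer: Price = 1.3485

Derivation:
d1 = (ln(S/K) + (r - q + 0.5*sigma^2) * T) / (sigma * sqrt(T)) = 0.17607714
d2 = d1 - sigma * sqrt(T) = -0.14919198
exp(-rT) = 0.95886978; exp(-qT) = 0.92496443
C = S_0 * exp(-qT) * N(d1) - K * exp(-rT) * N(d2)
N(d1) = 0.56988333; N(d2) = 0.44070107
C = 11.1200 * 0.92496443 * 0.56988333 - 10.6800 * 0.95886978 * 0.44070107 = 1.3485


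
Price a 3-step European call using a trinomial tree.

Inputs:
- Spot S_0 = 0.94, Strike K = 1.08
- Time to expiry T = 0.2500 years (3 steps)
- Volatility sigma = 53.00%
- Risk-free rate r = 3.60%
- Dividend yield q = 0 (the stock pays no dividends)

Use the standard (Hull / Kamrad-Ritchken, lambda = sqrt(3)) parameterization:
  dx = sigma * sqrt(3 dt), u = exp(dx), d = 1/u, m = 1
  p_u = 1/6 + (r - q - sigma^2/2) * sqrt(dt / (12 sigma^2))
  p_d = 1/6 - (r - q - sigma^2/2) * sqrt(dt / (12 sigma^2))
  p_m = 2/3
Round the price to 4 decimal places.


Answer: Price = V(0,0) = 0.0571

Derivation:
dt = T/N = 0.083333; dx = sigma*sqrt(3*dt) = 0.265000
u = exp(dx) = 1.303431; d = 1/u = 0.767206
p_u = 0.150244, p_m = 0.666667, p_d = 0.183090
Discount per step: exp(-r*dt) = 0.997004
Stock lattice S(k, j) with j the centered position index:
  k=0: S(0,+0) = 0.9400
  k=1: S(1,-1) = 0.7212; S(1,+0) = 0.9400; S(1,+1) = 1.2252
  k=2: S(2,-2) = 0.5533; S(2,-1) = 0.7212; S(2,+0) = 0.9400; S(2,+1) = 1.2252; S(2,+2) = 1.5970
  k=3: S(3,-3) = 0.4245; S(3,-2) = 0.5533; S(3,-1) = 0.7212; S(3,+0) = 0.9400; S(3,+1) = 1.2252; S(3,+2) = 1.5970; S(3,+3) = 2.0816
Terminal payoffs V(N, j) = max(S_T - K, 0):
  V(3,-3) = 0.000000; V(3,-2) = 0.000000; V(3,-1) = 0.000000; V(3,+0) = 0.000000; V(3,+1) = 0.145225; V(3,+2) = 0.516996; V(3,+3) = 1.001575
Backward induction: V(k, j) = exp(-r*dt) * [p_u * V(k+1, j+1) + p_m * V(k+1, j) + p_d * V(k+1, j-1)]
  V(2,-2) = exp(-r*dt) * [p_u*0.000000 + p_m*0.000000 + p_d*0.000000] = 0.000000
  V(2,-1) = exp(-r*dt) * [p_u*0.000000 + p_m*0.000000 + p_d*0.000000] = 0.000000
  V(2,+0) = exp(-r*dt) * [p_u*0.145225 + p_m*0.000000 + p_d*0.000000] = 0.021754
  V(2,+1) = exp(-r*dt) * [p_u*0.516996 + p_m*0.145225 + p_d*0.000000] = 0.173970
  V(2,+2) = exp(-r*dt) * [p_u*1.001575 + p_m*0.516996 + p_d*0.145225] = 0.520171
  V(1,-1) = exp(-r*dt) * [p_u*0.021754 + p_m*0.000000 + p_d*0.000000] = 0.003259
  V(1,+0) = exp(-r*dt) * [p_u*0.173970 + p_m*0.021754 + p_d*0.000000] = 0.040519
  V(1,+1) = exp(-r*dt) * [p_u*0.520171 + p_m*0.173970 + p_d*0.021754] = 0.197522
  V(0,+0) = exp(-r*dt) * [p_u*0.197522 + p_m*0.040519 + p_d*0.003259] = 0.057114


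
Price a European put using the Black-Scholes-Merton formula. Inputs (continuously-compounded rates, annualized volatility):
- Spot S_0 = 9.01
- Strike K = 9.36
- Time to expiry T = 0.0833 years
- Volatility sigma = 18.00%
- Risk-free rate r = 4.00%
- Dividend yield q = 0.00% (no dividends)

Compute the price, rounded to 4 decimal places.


d1 = (ln(S/K) + (r - q + 0.5*sigma^2) * T) / (sigma * sqrt(T)) = -0.64346547
d2 = d1 - sigma * sqrt(T) = -0.69541660
exp(-rT) = 0.99667354; exp(-qT) = 1.00000000
P = K * exp(-rT) * N(-d2) - S_0 * exp(-qT) * N(-d1)
N(-d1) = 0.74003894; N(-d2) = 0.75660287
P = 9.3600 * 0.99667354 * 0.75660287 - 9.0100 * 1.00000000 * 0.74003894 = 0.3905

Answer: Price = 0.3905


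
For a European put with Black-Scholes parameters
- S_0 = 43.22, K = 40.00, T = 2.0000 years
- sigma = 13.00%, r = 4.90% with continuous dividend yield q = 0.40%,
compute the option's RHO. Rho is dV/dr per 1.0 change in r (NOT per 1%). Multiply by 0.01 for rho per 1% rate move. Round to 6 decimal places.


d1 = 1.0025898268; d2 = 0.8187420636
phi(d1) = 0.2413440637; exp(-qT) = 0.9920319148; exp(-rT) = 0.9066489038
N(-d2) = 0.2064667961
Rho = -K*T*exp(-rT)*N(-d2) = -40.0000 * 2.0000 * 0.9066489038 * 0.2064667961 = -14.975432

Answer: Rho = -14.975432


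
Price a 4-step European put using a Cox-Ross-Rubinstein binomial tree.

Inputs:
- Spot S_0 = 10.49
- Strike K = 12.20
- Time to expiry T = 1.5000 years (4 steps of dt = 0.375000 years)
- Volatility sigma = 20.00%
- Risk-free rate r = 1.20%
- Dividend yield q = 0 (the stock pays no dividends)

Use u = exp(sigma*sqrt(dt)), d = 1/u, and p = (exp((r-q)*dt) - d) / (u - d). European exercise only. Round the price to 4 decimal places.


dt = T/N = 0.375000
u = exp(sigma*sqrt(dt)) = 1.130290; d = 1/u = 0.884728
p = (exp((r-q)*dt) - d) / (u - d) = 0.487786
Discount per step: exp(-r*dt) = 0.995510
Stock lattice S(k, i) with i counting down-moves:
  k=0: S(0,0) = 10.4900
  k=1: S(1,0) = 11.8567; S(1,1) = 9.2808
  k=2: S(2,0) = 13.4016; S(2,1) = 10.4900; S(2,2) = 8.2110
  k=3: S(3,0) = 15.1477; S(3,1) = 11.8567; S(3,2) = 9.2808; S(3,3) = 7.2645
  k=4: S(4,0) = 17.1212; S(4,1) = 13.4016; S(4,2) = 10.4900; S(4,3) = 8.2110; S(4,4) = 6.4271
Terminal payoffs V(N, i) = max(K - S_T, 0):
  V(4,0) = 0.000000; V(4,1) = 0.000000; V(4,2) = 1.710000; V(4,3) = 3.989010; V(4,4) = 5.772893
Backward induction: V(k, i) = exp(-r*dt) * [p * V(k+1, i) + (1-p) * V(k+1, i+1)].
  V(3,0) = exp(-r*dt) * [p*0.000000 + (1-p)*0.000000] = 0.000000
  V(3,1) = exp(-r*dt) * [p*0.000000 + (1-p)*1.710000] = 0.871953
  V(3,2) = exp(-r*dt) * [p*1.710000 + (1-p)*3.989010] = 2.864422
  V(3,3) = exp(-r*dt) * [p*3.989010 + (1-p)*5.772893] = 4.880727
  V(2,0) = exp(-r*dt) * [p*0.000000 + (1-p)*0.871953] = 0.444621
  V(2,1) = exp(-r*dt) * [p*0.871953 + (1-p)*2.864422] = 1.884026
  V(2,2) = exp(-r*dt) * [p*2.864422 + (1-p)*4.880727] = 3.879703
  V(1,0) = exp(-r*dt) * [p*0.444621 + (1-p)*1.884026] = 1.176597
  V(1,1) = exp(-r*dt) * [p*1.884026 + (1-p)*3.879703] = 2.893190
  V(0,0) = exp(-r*dt) * [p*1.176597 + (1-p)*2.893190] = 2.046629

Answer: Price = V(0,0) = 2.0466


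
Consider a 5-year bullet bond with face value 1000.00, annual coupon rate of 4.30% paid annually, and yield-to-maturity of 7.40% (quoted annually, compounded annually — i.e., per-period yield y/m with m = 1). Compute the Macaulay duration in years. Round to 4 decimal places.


Coupon per period c = face * coupon_rate / m = 43.000000
Periods per year m = 1; per-period yield y/m = 0.074000
Number of cashflows N = 5
Cashflows (t years, CF_t, discount factor 1/(1+y/m)^(m*t), PV):
  t = 1.0000: CF_t = 43.000000, DF = 0.931099, PV = 40.037244
  t = 2.0000: CF_t = 43.000000, DF = 0.866945, PV = 37.278626
  t = 3.0000: CF_t = 43.000000, DF = 0.807211, PV = 34.710080
  t = 4.0000: CF_t = 43.000000, DF = 0.751593, PV = 32.318510
  t = 5.0000: CF_t = 1043.000000, DF = 0.699808, PV = 729.899223
Price P = sum_t PV_t = 874.243683
Macaulay numerator sum_t t * PV_t:
  t * PV_t at t = 1.0000: 40.037244
  t * PV_t at t = 2.0000: 74.557251
  t * PV_t at t = 3.0000: 104.130239
  t * PV_t at t = 4.0000: 129.274040
  t * PV_t at t = 5.0000: 3649.496117
Macaulay duration D = (sum_t t * PV_t) / P = 3997.494892 / 874.243683 = 4.572518

Answer: Macaulay duration = 4.5725 years


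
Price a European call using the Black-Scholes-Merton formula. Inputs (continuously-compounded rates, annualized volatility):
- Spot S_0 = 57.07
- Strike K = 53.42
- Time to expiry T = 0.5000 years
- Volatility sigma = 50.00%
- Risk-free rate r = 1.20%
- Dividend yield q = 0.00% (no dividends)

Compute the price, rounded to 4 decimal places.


d1 = (ln(S/K) + (r - q + 0.5*sigma^2) * T) / (sigma * sqrt(T)) = 0.38068756
d2 = d1 - sigma * sqrt(T) = 0.02713417
exp(-rT) = 0.99401796; exp(-qT) = 1.00000000
C = S_0 * exp(-qT) * N(d1) - K * exp(-rT) * N(d2)
N(d1) = 0.64828245; N(d2) = 0.51082364
C = 57.0700 * 1.00000000 * 0.64828245 - 53.4200 * 0.99401796 * 0.51082364 = 9.8725

Answer: Price = 9.8725


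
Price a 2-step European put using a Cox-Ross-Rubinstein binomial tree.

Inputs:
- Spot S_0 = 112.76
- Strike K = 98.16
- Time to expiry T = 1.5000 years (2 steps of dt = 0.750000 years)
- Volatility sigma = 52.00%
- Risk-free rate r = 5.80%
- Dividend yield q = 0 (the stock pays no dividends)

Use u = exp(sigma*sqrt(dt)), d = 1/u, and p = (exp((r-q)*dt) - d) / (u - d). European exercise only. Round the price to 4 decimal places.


Answer: Price = V(0,0) = 15.2087

Derivation:
dt = T/N = 0.750000
u = exp(sigma*sqrt(dt)) = 1.568835; d = 1/u = 0.637416
p = (exp((r-q)*dt) - d) / (u - d) = 0.437015
Discount per step: exp(-r*dt) = 0.957433
Stock lattice S(k, i) with i counting down-moves:
  k=0: S(0,0) = 112.7600
  k=1: S(1,0) = 176.9018; S(1,1) = 71.8750
  k=2: S(2,0) = 277.5297; S(2,1) = 112.7600; S(2,2) = 45.8143
Terminal payoffs V(N, i) = max(K - S_T, 0):
  V(2,0) = 0.000000; V(2,1) = 0.000000; V(2,2) = 52.345747
Backward induction: V(k, i) = exp(-r*dt) * [p * V(k+1, i) + (1-p) * V(k+1, i+1)].
  V(1,0) = exp(-r*dt) * [p*0.000000 + (1-p)*0.000000] = 0.000000
  V(1,1) = exp(-r*dt) * [p*0.000000 + (1-p)*52.345747] = 28.215406
  V(0,0) = exp(-r*dt) * [p*0.000000 + (1-p)*28.215406] = 15.208669


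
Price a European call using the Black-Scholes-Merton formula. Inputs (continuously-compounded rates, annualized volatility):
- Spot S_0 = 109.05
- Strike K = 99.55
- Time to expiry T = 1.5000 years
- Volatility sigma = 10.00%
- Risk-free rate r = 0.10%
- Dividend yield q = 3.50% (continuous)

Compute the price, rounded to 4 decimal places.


Answer: Price = 7.2524

Derivation:
d1 = (ln(S/K) + (r - q + 0.5*sigma^2) * T) / (sigma * sqrt(T)) = 0.38903173
d2 = d1 - sigma * sqrt(T) = 0.26655725
exp(-rT) = 0.99850112; exp(-qT) = 0.94885432
C = S_0 * exp(-qT) * N(d1) - K * exp(-rT) * N(d2)
N(d1) = 0.65137366; N(d2) = 0.60509496
C = 109.0500 * 0.94885432 * 0.65137366 - 99.5500 * 0.99850112 * 0.60509496 = 7.2524


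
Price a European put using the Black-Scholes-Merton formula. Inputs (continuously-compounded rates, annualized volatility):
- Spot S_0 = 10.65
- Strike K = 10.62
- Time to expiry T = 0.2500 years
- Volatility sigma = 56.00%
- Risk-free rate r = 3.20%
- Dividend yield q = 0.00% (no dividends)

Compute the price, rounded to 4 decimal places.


Answer: Price = 1.1230

Derivation:
d1 = (ln(S/K) + (r - q + 0.5*sigma^2) * T) / (sigma * sqrt(T)) = 0.17864599
d2 = d1 - sigma * sqrt(T) = -0.10135401
exp(-rT) = 0.99203191; exp(-qT) = 1.00000000
P = K * exp(-rT) * N(-d2) - S_0 * exp(-qT) * N(-d1)
N(-d1) = 0.42910784; N(-d2) = 0.54036528
P = 10.6200 * 0.99203191 * 0.54036528 - 10.6500 * 1.00000000 * 0.42910784 = 1.1230


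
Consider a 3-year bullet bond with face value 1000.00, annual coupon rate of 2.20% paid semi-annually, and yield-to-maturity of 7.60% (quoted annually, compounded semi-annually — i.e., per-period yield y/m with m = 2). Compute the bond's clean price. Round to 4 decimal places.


Answer: Price = 857.5361

Derivation:
Coupon per period c = face * coupon_rate / m = 11.000000
Periods per year m = 2; per-period yield y/m = 0.038000
Number of cashflows N = 6
Cashflows (t years, CF_t, discount factor 1/(1+y/m)^(m*t), PV):
  t = 0.5000: CF_t = 11.000000, DF = 0.963391, PV = 10.597303
  t = 1.0000: CF_t = 11.000000, DF = 0.928122, PV = 10.209347
  t = 1.5000: CF_t = 11.000000, DF = 0.894145, PV = 9.835595
  t = 2.0000: CF_t = 11.000000, DF = 0.861411, PV = 9.475525
  t = 2.5000: CF_t = 11.000000, DF = 0.829876, PV = 9.128637
  t = 3.0000: CF_t = 1011.000000, DF = 0.799495, PV = 808.289681
Price P = sum_t PV_t = 857.536087


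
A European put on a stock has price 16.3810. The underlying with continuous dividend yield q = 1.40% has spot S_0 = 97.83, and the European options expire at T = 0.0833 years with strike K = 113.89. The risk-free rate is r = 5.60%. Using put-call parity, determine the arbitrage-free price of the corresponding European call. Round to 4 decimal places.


Answer: Call price = 0.7370

Derivation:
Put-call parity: C - P = S_0 * exp(-qT) - K * exp(-rT).
S_0 * exp(-qT) = 97.8300 * 0.99883448 = 97.71597715
K * exp(-rT) = 113.8900 * 0.99534606 = 113.35996315
C = P + S*exp(-qT) - K*exp(-rT)
C = 16.3810 + 97.71597715 - 113.35996315 = 0.7370


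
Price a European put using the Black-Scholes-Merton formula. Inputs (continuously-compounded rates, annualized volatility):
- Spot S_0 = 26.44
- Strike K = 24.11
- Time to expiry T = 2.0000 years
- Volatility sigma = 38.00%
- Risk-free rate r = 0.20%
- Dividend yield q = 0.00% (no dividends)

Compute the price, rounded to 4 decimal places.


d1 = (ln(S/K) + (r - q + 0.5*sigma^2) * T) / (sigma * sqrt(T)) = 0.44780574
d2 = d1 - sigma * sqrt(T) = -0.08959541
exp(-rT) = 0.99600799; exp(-qT) = 1.00000000
P = K * exp(-rT) * N(-d2) - S_0 * exp(-qT) * N(-d1)
N(-d1) = 0.32714670; N(-d2) = 0.53569563
P = 24.1100 * 0.99600799 * 0.53569563 - 26.4400 * 1.00000000 * 0.32714670 = 4.2143

Answer: Price = 4.2143


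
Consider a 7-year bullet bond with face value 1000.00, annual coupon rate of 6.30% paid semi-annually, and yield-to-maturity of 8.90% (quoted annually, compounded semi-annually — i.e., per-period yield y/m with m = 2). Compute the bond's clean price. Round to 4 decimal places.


Answer: Price = 866.6705

Derivation:
Coupon per period c = face * coupon_rate / m = 31.500000
Periods per year m = 2; per-period yield y/m = 0.044500
Number of cashflows N = 14
Cashflows (t years, CF_t, discount factor 1/(1+y/m)^(m*t), PV):
  t = 0.5000: CF_t = 31.500000, DF = 0.957396, PV = 30.157970
  t = 1.0000: CF_t = 31.500000, DF = 0.916607, PV = 28.873117
  t = 1.5000: CF_t = 31.500000, DF = 0.877556, PV = 27.643003
  t = 2.0000: CF_t = 31.500000, DF = 0.840168, PV = 26.465297
  t = 2.5000: CF_t = 31.500000, DF = 0.804374, PV = 25.337767
  t = 3.0000: CF_t = 31.500000, DF = 0.770104, PV = 24.258273
  t = 3.5000: CF_t = 31.500000, DF = 0.737294, PV = 23.224771
  t = 4.0000: CF_t = 31.500000, DF = 0.705883, PV = 22.235300
  t = 4.5000: CF_t = 31.500000, DF = 0.675809, PV = 21.287985
  t = 5.0000: CF_t = 31.500000, DF = 0.647017, PV = 20.381029
  t = 5.5000: CF_t = 31.500000, DF = 0.619451, PV = 19.512713
  t = 6.0000: CF_t = 31.500000, DF = 0.593060, PV = 18.681392
  t = 6.5000: CF_t = 31.500000, DF = 0.567793, PV = 17.885487
  t = 7.0000: CF_t = 1031.500000, DF = 0.543603, PV = 560.726410
Price P = sum_t PV_t = 866.670515


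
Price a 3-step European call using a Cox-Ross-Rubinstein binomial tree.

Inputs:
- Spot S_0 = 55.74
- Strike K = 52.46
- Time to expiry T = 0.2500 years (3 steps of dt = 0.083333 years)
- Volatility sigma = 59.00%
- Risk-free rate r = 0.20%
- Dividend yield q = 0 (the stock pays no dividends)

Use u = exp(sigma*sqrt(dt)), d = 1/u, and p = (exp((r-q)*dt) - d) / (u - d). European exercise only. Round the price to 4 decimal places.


Answer: Price = V(0,0) = 8.5313

Derivation:
dt = T/N = 0.083333
u = exp(sigma*sqrt(dt)) = 1.185682; d = 1/u = 0.843396
p = (exp((r-q)*dt) - d) / (u - d) = 0.458010
Discount per step: exp(-r*dt) = 0.999833
Stock lattice S(k, i) with i counting down-moves:
  k=0: S(0,0) = 55.7400
  k=1: S(1,0) = 66.0899; S(1,1) = 47.0109
  k=2: S(2,0) = 78.3617; S(2,1) = 55.7400; S(2,2) = 39.6488
  k=3: S(3,0) = 92.9120; S(3,1) = 66.0899; S(3,2) = 47.0109; S(3,3) = 33.4397
Terminal payoffs V(N, i) = max(S_T - K, 0):
  V(3,0) = 40.452019; V(3,1) = 13.629927; V(3,2) = 0.000000; V(3,3) = 0.000000
Backward induction: V(k, i) = exp(-r*dt) * [p * V(k+1, i) + (1-p) * V(k+1, i+1)].
  V(2,0) = exp(-r*dt) * [p*40.452019 + (1-p)*13.629927] = 25.910395
  V(2,1) = exp(-r*dt) * [p*13.629927 + (1-p)*0.000000] = 6.241603
  V(2,2) = exp(-r*dt) * [p*0.000000 + (1-p)*0.000000] = 0.000000
  V(1,0) = exp(-r*dt) * [p*25.910395 + (1-p)*6.241603] = 15.247565
  V(1,1) = exp(-r*dt) * [p*6.241603 + (1-p)*0.000000] = 2.858240
  V(0,0) = exp(-r*dt) * [p*15.247565 + (1-p)*2.858240] = 8.531253


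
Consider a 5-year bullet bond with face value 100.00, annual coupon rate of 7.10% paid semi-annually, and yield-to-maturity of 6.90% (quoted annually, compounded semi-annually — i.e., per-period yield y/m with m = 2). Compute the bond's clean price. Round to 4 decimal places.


Coupon per period c = face * coupon_rate / m = 3.550000
Periods per year m = 2; per-period yield y/m = 0.034500
Number of cashflows N = 10
Cashflows (t years, CF_t, discount factor 1/(1+y/m)^(m*t), PV):
  t = 0.5000: CF_t = 3.550000, DF = 0.966651, PV = 3.431609
  t = 1.0000: CF_t = 3.550000, DF = 0.934413, PV = 3.317167
  t = 1.5000: CF_t = 3.550000, DF = 0.903251, PV = 3.206542
  t = 2.0000: CF_t = 3.550000, DF = 0.873128, PV = 3.099605
  t = 2.5000: CF_t = 3.550000, DF = 0.844010, PV = 2.996235
  t = 3.0000: CF_t = 3.550000, DF = 0.815863, PV = 2.896312
  t = 3.5000: CF_t = 3.550000, DF = 0.788654, PV = 2.799722
  t = 4.0000: CF_t = 3.550000, DF = 0.762353, PV = 2.706353
  t = 4.5000: CF_t = 3.550000, DF = 0.736929, PV = 2.616097
  t = 5.0000: CF_t = 103.550000, DF = 0.712353, PV = 73.764118
Price P = sum_t PV_t = 100.833760

Answer: Price = 100.8338


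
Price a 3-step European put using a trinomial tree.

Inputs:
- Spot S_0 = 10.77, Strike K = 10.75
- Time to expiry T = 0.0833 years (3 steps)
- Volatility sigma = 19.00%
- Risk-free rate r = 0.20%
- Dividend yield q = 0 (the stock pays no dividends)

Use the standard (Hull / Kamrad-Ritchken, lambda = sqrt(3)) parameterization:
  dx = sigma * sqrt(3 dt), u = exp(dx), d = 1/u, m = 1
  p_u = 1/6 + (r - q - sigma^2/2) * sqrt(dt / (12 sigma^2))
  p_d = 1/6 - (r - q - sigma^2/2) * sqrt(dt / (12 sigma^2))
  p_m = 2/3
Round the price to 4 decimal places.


dt = T/N = 0.027767; dx = sigma*sqrt(3*dt) = 0.054837
u = exp(dx) = 1.056369; d = 1/u = 0.946639
p_u = 0.162603, p_m = 0.666667, p_d = 0.170730
Discount per step: exp(-r*dt) = 0.999944
Stock lattice S(k, j) with j the centered position index:
  k=0: S(0,+0) = 10.7700
  k=1: S(1,-1) = 10.1953; S(1,+0) = 10.7700; S(1,+1) = 11.3771
  k=2: S(2,-2) = 9.6513; S(2,-1) = 10.1953; S(2,+0) = 10.7700; S(2,+1) = 11.3771; S(2,+2) = 12.0184
  k=3: S(3,-3) = 9.1363; S(3,-2) = 9.6513; S(3,-1) = 10.1953; S(3,+0) = 10.7700; S(3,+1) = 11.3771; S(3,+2) = 12.0184; S(3,+3) = 12.6959
Terminal payoffs V(N, j) = max(K - S_T, 0):
  V(3,-3) = 1.613727; V(3,-2) = 1.098726; V(3,-1) = 0.554696; V(3,+0) = 0.000000; V(3,+1) = 0.000000; V(3,+2) = 0.000000; V(3,+3) = 0.000000
Backward induction: V(k, j) = exp(-r*dt) * [p_u * V(k+1, j+1) + p_m * V(k+1, j) + p_d * V(k+1, j-1)]
  V(2,-2) = exp(-r*dt) * [p_u*0.554696 + p_m*1.098726 + p_d*1.613727] = 1.098130
  V(2,-1) = exp(-r*dt) * [p_u*0.000000 + p_m*0.554696 + p_d*1.098726] = 0.557352
  V(2,+0) = exp(-r*dt) * [p_u*0.000000 + p_m*0.000000 + p_d*0.554696] = 0.094698
  V(2,+1) = exp(-r*dt) * [p_u*0.000000 + p_m*0.000000 + p_d*0.000000] = 0.000000
  V(2,+2) = exp(-r*dt) * [p_u*0.000000 + p_m*0.000000 + p_d*0.000000] = 0.000000
  V(1,-1) = exp(-r*dt) * [p_u*0.094698 + p_m*0.557352 + p_d*1.098130] = 0.574418
  V(1,+0) = exp(-r*dt) * [p_u*0.000000 + p_m*0.094698 + p_d*0.557352] = 0.158280
  V(1,+1) = exp(-r*dt) * [p_u*0.000000 + p_m*0.000000 + p_d*0.094698] = 0.016167
  V(0,+0) = exp(-r*dt) * [p_u*0.016167 + p_m*0.158280 + p_d*0.574418] = 0.206208

Answer: Price = V(0,0) = 0.2062


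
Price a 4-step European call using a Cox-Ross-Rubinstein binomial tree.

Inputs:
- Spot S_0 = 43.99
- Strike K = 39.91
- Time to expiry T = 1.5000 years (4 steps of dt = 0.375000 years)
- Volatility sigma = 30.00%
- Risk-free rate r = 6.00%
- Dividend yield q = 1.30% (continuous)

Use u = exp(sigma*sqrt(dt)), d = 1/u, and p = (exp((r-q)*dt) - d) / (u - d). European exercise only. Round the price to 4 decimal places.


dt = T/N = 0.375000
u = exp(sigma*sqrt(dt)) = 1.201669; d = 1/u = 0.832176
p = (exp((r-q)*dt) - d) / (u - d) = 0.502324
Discount per step: exp(-r*dt) = 0.977751
Stock lattice S(k, i) with i counting down-moves:
  k=0: S(0,0) = 43.9900
  k=1: S(1,0) = 52.8614; S(1,1) = 36.6074
  k=2: S(2,0) = 63.5220; S(2,1) = 43.9900; S(2,2) = 30.4638
  k=3: S(3,0) = 76.3324; S(3,1) = 52.8614; S(3,2) = 36.6074; S(3,3) = 25.3512
  k=4: S(4,0) = 91.7263; S(4,1) = 63.5220; S(4,2) = 43.9900; S(4,3) = 30.4638; S(4,4) = 21.0967
Terminal payoffs V(N, i) = max(S_T - K, 0):
  V(4,0) = 51.816311; V(4,1) = 23.611968; V(4,2) = 4.080000; V(4,3) = 0.000000; V(4,4) = 0.000000
Backward induction: V(k, i) = exp(-r*dt) * [p * V(k+1, i) + (1-p) * V(k+1, i+1)].
  V(3,0) = exp(-r*dt) * [p*51.816311 + (1-p)*23.611968] = 36.939136
  V(3,1) = exp(-r*dt) * [p*23.611968 + (1-p)*4.080000] = 13.582311
  V(3,2) = exp(-r*dt) * [p*4.080000 + (1-p)*0.000000] = 2.003884
  V(3,3) = exp(-r*dt) * [p*0.000000 + (1-p)*0.000000] = 0.000000
  V(2,0) = exp(-r*dt) * [p*36.939136 + (1-p)*13.582311] = 24.751779
  V(2,1) = exp(-r*dt) * [p*13.582311 + (1-p)*2.003884] = 7.646021
  V(2,2) = exp(-r*dt) * [p*2.003884 + (1-p)*0.000000] = 0.984203
  V(1,0) = exp(-r*dt) * [p*24.751779 + (1-p)*7.646021] = 15.877364
  V(1,1) = exp(-r*dt) * [p*7.646021 + (1-p)*0.984203] = 4.234244
  V(0,0) = exp(-r*dt) * [p*15.877364 + (1-p)*4.234244] = 9.858532

Answer: Price = V(0,0) = 9.8585


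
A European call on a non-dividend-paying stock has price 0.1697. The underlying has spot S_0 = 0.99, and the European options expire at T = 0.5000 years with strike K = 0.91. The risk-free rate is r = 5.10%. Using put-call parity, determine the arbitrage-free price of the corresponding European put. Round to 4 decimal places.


Put-call parity: C - P = S_0 * exp(-qT) - K * exp(-rT).
S_0 * exp(-qT) = 0.9900 * 1.00000000 = 0.99000000
K * exp(-rT) = 0.9100 * 0.97482238 = 0.88708836
P = C - S*exp(-qT) + K*exp(-rT)
P = 0.1697 - 0.99000000 + 0.88708836 = 0.0668

Answer: Put price = 0.0668


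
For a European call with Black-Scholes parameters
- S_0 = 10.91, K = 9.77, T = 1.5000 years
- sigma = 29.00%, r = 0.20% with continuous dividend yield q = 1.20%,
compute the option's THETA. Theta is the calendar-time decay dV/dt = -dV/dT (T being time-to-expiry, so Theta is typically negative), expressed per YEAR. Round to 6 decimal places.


Answer: Theta = -0.382181

Derivation:
d1 = 0.4460839925; d2 = 0.0909079798
phi(d1) = 0.3611600752; exp(-qT) = 0.9821610324; exp(-rT) = 0.9970044955
Theta = -S*exp(-qT)*phi(d1)*sigma/(2*sqrt(T)) - r*K*exp(-rT)*N(d2) + q*S*exp(-qT)*N(d1)
N(d1) = 0.6722317123; N(d2) = 0.5362171453; sqrt(T) = 1.2247448714
Term 1 = -10.9100 * 0.9821610324 * 0.3611600752 * 0.2900 / (2 * 1.2247448714) = -0.4581730682
Term 2 = -0.0020 * 9.7700 * 0.9970044955 * 0.5362171453 = -0.0104462971
Term 3 = 0.0120 * 10.9100 * 0.9821610324 * 0.6722317123 = 0.0864385936
Theta = -0.4581730682 + (-0.0104462971) + (0.0864385936) = -0.382181


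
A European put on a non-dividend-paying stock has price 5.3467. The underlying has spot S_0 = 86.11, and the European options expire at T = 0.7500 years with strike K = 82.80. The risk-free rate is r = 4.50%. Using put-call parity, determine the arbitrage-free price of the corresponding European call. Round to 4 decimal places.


Answer: Call price = 11.4046

Derivation:
Put-call parity: C - P = S_0 * exp(-qT) - K * exp(-rT).
S_0 * exp(-qT) = 86.1100 * 1.00000000 = 86.11000000
K * exp(-rT) = 82.8000 * 0.96681318 = 80.05213112
C = P + S*exp(-qT) - K*exp(-rT)
C = 5.3467 + 86.11000000 - 80.05213112 = 11.4046


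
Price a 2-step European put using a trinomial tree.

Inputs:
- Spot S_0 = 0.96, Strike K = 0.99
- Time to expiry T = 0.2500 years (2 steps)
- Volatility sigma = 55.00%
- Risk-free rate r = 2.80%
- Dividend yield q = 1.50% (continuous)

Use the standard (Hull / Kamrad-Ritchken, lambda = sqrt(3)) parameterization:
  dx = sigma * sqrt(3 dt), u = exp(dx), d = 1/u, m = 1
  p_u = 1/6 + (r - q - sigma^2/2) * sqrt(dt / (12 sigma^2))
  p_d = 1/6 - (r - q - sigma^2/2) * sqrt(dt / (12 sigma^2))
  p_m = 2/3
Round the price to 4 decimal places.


dt = T/N = 0.125000; dx = sigma*sqrt(3*dt) = 0.336805
u = exp(dx) = 1.400466; d = 1/u = 0.714048
p_u = 0.141012, p_m = 0.666667, p_d = 0.192321
Discount per step: exp(-r*dt) = 0.996506
Stock lattice S(k, j) with j the centered position index:
  k=0: S(0,+0) = 0.9600
  k=1: S(1,-1) = 0.6855; S(1,+0) = 0.9600; S(1,+1) = 1.3444
  k=2: S(2,-2) = 0.4895; S(2,-1) = 0.6855; S(2,+0) = 0.9600; S(2,+1) = 1.3444; S(2,+2) = 1.8829
Terminal payoffs V(N, j) = max(K - S_T, 0):
  V(2,-2) = 0.500530; V(2,-1) = 0.304514; V(2,+0) = 0.030000; V(2,+1) = 0.000000; V(2,+2) = 0.000000
Backward induction: V(k, j) = exp(-r*dt) * [p_u * V(k+1, j+1) + p_m * V(k+1, j) + p_d * V(k+1, j-1)]
  V(1,-1) = exp(-r*dt) * [p_u*0.030000 + p_m*0.304514 + p_d*0.500530] = 0.302442
  V(1,+0) = exp(-r*dt) * [p_u*0.000000 + p_m*0.030000 + p_d*0.304514] = 0.078290
  V(1,+1) = exp(-r*dt) * [p_u*0.000000 + p_m*0.000000 + p_d*0.030000] = 0.005749
  V(0,+0) = exp(-r*dt) * [p_u*0.005749 + p_m*0.078290 + p_d*0.302442] = 0.110782

Answer: Price = V(0,0) = 0.1108


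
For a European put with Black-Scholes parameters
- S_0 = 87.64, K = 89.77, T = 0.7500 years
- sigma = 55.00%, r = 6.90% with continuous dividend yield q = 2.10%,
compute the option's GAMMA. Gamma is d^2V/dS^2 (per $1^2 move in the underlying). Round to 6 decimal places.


Answer: Gamma = 0.009087

Derivation:
d1 = 0.2633224686; d2 = -0.2129915035
phi(d1) = 0.3853482167; exp(-qT) = 0.9843733826; exp(-rT) = 0.9495662287
Gamma = exp(-qT) * phi(d1) / (S * sigma * sqrt(T)) = 0.9843733826 * 0.3853482167 / (87.6400 * 0.5500 * 0.8660254038) = 0.009087
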